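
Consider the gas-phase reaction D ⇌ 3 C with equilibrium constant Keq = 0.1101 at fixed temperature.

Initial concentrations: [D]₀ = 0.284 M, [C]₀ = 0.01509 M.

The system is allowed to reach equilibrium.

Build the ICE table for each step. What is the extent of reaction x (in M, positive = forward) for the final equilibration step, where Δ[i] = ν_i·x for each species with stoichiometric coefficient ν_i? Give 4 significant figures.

x = 0.0878 M

Q₀ = 1.2099e-05 vs Keq = 0.1101 ⇒ Q<K, forward
Step 1:
                   D          C
  I            0.284    0.01509
  C          -0.0878     0.2634
  E           0.1962     0.2785
  solve Keq expr → x = 0.0878; check Q = 0.1101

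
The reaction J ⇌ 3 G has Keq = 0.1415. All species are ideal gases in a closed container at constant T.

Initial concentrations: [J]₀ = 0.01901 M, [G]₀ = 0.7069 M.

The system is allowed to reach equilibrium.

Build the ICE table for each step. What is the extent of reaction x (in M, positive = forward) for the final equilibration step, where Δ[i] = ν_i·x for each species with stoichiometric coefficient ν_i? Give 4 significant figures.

x = -0.1413 M

Q₀ = 18.58 vs Keq = 0.1415 ⇒ Q>K, reverse
Step 1:
                    J           G
  Initial     0.01901      0.7069
  Change       0.1413     -0.4238
  Equil        0.1603      0.2831
  solve Keq expr → x = -0.1413; check Q = 0.1415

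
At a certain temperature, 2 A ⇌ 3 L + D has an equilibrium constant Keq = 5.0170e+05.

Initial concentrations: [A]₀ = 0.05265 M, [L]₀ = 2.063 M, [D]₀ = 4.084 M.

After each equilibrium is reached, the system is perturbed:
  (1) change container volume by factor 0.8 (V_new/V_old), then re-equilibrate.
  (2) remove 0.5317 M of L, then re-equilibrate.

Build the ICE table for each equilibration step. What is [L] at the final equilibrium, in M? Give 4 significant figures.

[L]_eq = 2.131 M

Q₀ = 1.2936e+04 vs Keq = 5.0170e+05 ⇒ Q<K, forward
Step 1:
                  A         L         D
  init      0.05265     2.063     4.084
  Δ        -0.04377   0.06565   0.02188
  eq       0.008885     2.129     4.106
  solve Keq expr → x = 0.02188; check Q = 5.0170e+05
Then change container volume by factor 0.8 (V_new/V_old).
Step 2:
                  A         L         D
  init      0.01111     2.661     5.132
  Δ        0.002742 -0.004114 -0.001371
  eq        0.01385     2.657     5.131
  solve Keq expr → x = -0.001371; check Q = 5.0170e+05
Then remove 0.5317 M of L.
Step 3:
                  A         L         D
  init      0.01385     2.125     5.131
  Δ       -0.003899  0.005848  0.001949
  eq       0.009949     2.131     5.133
  solve Keq expr → x = 0.001949; check Q = 5.0170e+05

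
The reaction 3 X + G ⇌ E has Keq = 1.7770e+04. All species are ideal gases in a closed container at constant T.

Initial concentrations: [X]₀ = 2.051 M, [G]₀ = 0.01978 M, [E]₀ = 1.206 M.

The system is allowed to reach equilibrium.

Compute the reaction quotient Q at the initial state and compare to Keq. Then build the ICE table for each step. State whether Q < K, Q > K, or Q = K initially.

Q₀ = 7.067 vs Keq = 1.7770e+04 ⇒ Q<K, forward
Step 1:
                   X          G          E
  init         2.051    0.01978      1.206
  Δ         -0.05931   -0.01977    0.01977
  eq           1.992 8.7309e-06      1.226
  solve Keq expr → x = 0.01977; check Q = 1.7770e+04

Q₀ = 7.067; Q < K (proceeds forward)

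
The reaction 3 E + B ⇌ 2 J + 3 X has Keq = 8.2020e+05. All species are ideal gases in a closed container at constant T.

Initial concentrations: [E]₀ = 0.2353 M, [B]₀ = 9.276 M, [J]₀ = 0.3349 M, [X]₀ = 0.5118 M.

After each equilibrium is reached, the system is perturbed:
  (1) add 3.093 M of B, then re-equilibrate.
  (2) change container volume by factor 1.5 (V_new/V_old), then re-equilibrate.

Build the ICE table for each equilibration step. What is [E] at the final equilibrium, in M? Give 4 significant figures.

[E]_eq = 0.00125 M

Q₀ = 0.1244 vs Keq = 8.2020e+05 ⇒ Q<K, forward
Step 1:
                  E         B         J         X
  Initial    0.2353     9.276    0.3349    0.5118
  Change    -0.2329  -0.07765    0.1553    0.2329
  Equil    0.002361     9.198    0.4902    0.7447
  solve Keq expr → x = 0.07765; check Q = 8.2020e+05
Then add 3.093 M of B.
Step 2:
                  E         B         J         X
  Initial  0.002361     12.29    0.4902    0.7447
  Change  -2.1638e-04 -7.2126e-05 1.4425e-04 2.1638e-04
  Equil    0.002144     12.29    0.4903     0.745
  solve Keq expr → x = 7.2126e-05; check Q = 8.2020e+05
Then change container volume by factor 1.5 (V_new/V_old).
Step 3:
                  E         B         J         X
  Initial   0.00143     8.194    0.3269    0.4966
  Change  -1.7996e-04 -5.9987e-05 1.1997e-04 1.7996e-04
  Equil     0.00125     8.194     0.327    0.4968
  solve Keq expr → x = 5.9987e-05; check Q = 8.2020e+05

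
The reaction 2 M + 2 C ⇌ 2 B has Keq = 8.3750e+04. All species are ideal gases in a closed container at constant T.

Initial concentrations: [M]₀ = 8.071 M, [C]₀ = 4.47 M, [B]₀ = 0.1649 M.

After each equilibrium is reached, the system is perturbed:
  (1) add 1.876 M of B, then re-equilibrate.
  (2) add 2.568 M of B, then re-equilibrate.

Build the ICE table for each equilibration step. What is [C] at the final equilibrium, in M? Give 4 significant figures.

[C]_eq = 0.008683 M

Q₀ = 2.0892e-05 vs Keq = 8.3750e+04 ⇒ Q<K, forward
Step 1:
                    M           C           B
  init          8.071        4.47      0.1649
  Δ            -4.466      -4.466       4.466
  eq            3.605    0.004438        4.63
  solve Keq expr → x = 2.233; check Q = 8.3750e+04
Then add 1.876 M of B.
Step 2:
                    M           C           B
  init          3.605    0.004438       6.506
  Δ          0.001793    0.001793   -0.001793
  eq            3.607    0.006231       6.505
  solve Keq expr → x = -8.9658e-04; check Q = 8.3750e+04
Then add 2.568 M of B.
Step 3:
                    M           C           B
  init          3.607    0.006231       9.073
  Δ          0.002452    0.002452   -0.002452
  eq             3.61    0.008683        9.07
  solve Keq expr → x = -0.001226; check Q = 8.3750e+04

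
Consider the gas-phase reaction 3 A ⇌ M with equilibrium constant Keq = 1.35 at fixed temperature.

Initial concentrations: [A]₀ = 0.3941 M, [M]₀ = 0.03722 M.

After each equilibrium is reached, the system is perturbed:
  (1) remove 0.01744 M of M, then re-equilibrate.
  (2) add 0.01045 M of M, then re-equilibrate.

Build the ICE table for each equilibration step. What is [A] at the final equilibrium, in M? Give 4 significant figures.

[A]_eq = 0.334 M

Q₀ = 0.6081 vs Keq = 1.35 ⇒ Q<K, forward
Step 1:
                    A           M
  I            0.3941     0.03722
  C          -0.05138     0.01713
  E            0.3427     0.05435
  solve Keq expr → x = 0.01713; check Q = 1.35
Then remove 0.01744 M of M.
Step 2:
                    A           M
  I            0.3427     0.03691
  C           -0.0224    0.007466
  E            0.3203     0.04437
  solve Keq expr → x = 0.007466; check Q = 1.35
Then add 0.01045 M of M.
Step 3:
                    A           M
  I            0.3203     0.05482
  C           0.01363   -0.004543
  E             0.334     0.05028
  solve Keq expr → x = -0.004543; check Q = 1.35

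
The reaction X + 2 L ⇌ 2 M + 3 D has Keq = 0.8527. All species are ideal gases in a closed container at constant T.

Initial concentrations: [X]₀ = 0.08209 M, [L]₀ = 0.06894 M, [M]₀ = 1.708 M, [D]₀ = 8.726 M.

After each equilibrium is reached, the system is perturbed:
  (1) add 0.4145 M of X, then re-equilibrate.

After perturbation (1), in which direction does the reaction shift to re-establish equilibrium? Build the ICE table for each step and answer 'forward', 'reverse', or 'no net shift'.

Q₀ = 4.9681e+06 vs Keq = 0.8527 ⇒ Q>K, reverse
Step 1:
                    X           L           M           D
  I           0.08209     0.06894       1.708       8.726
  C            0.8076       1.615      -1.615      -2.423
  E            0.8897       1.684     0.09271       6.303
  solve Keq expr → x = -0.8076; check Q = 0.8527
Then add 0.4145 M of X.
Step 2:
                    X           L           M           D
  I             1.304       1.684     0.09271       6.303
  C         -0.008665    -0.01733     0.01733     0.02599
  E             1.296       1.667        0.11       6.329
  solve Keq expr → x = 0.008665; check Q = 0.8527

Direction: forward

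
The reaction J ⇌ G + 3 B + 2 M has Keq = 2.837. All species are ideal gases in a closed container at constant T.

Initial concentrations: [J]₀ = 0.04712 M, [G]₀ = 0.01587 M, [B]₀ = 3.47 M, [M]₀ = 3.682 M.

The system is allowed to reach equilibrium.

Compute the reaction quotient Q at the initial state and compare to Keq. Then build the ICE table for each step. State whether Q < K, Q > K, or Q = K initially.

Q₀ = 190.8 vs Keq = 2.837 ⇒ Q>K, reverse
Step 1:
                  J         G         B         M
  I         0.04712   0.01587      3.47     3.682
  C         0.01554  -0.01554  -0.04661  -0.03108
  E         0.06266 3.3240e-04     3.423     3.651
  solve Keq expr → x = -0.01554; check Q = 2.837

Q₀ = 190.8; Q > K (proceeds reverse)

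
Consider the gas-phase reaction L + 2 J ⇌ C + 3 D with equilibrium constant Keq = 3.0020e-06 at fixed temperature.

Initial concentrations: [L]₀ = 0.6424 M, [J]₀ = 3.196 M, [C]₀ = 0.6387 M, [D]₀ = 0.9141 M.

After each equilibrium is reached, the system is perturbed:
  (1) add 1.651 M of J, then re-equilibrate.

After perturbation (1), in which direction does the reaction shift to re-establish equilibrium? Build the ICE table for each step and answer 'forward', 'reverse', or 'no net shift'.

Q₀ = 0.07435 vs Keq = 3.0020e-06 ⇒ Q>K, reverse
Step 1:
                  L         J         C         D
  Initial    0.6424     3.196    0.6387    0.9141
  Change     0.2886    0.5771   -0.2886   -0.8657
  Equil       0.931     3.773    0.3501   0.04844
  solve Keq expr → x = -0.2886; check Q = 3.0020e-06
Then add 1.651 M of J.
Step 2:
                  L         J         C         D
  Initial     0.931     5.424    0.3501   0.04844
  Change  -0.004284 -0.008567  0.004284   0.01285
  Equil      0.9267     5.416    0.3544   0.06129
  solve Keq expr → x = 0.004284; check Q = 3.0020e-06

Direction: forward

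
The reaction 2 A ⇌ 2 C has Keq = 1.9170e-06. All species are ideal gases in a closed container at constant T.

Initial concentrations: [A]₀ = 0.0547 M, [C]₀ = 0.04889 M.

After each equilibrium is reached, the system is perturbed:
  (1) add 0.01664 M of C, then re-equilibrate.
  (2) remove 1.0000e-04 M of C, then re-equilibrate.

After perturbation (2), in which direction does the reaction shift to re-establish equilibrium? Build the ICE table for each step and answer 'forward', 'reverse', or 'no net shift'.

Q₀ = 0.7989 vs Keq = 1.9170e-06 ⇒ Q>K, reverse
Step 1:
                    A           C
  init         0.0547     0.04889
  Δ           0.04875    -0.04875
  eq           0.1034  1.4323e-04
  solve Keq expr → x = -0.02437; check Q = 1.9170e-06
Then add 0.01664 M of C.
Step 2:
                    A           C
  init         0.1034     0.01678
  Δ           0.01662    -0.01662
  eq           0.1201  1.6624e-04
  solve Keq expr → x = -0.008308; check Q = 1.9170e-06
Then remove 1.0000e-04 M of C.
Step 3:
                    A           C
  init         0.1201  6.6235e-05
  Δ       -9.9862e-05  9.9862e-05
  eq             0.12  1.6610e-04
  solve Keq expr → x = 4.9931e-05; check Q = 1.9170e-06

Direction: forward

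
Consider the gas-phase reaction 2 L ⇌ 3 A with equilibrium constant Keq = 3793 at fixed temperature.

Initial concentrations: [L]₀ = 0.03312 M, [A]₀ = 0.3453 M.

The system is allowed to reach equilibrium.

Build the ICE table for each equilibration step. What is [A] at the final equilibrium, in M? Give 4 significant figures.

[A]_eq = 0.3891 M

Q₀ = 37.53 vs Keq = 3793 ⇒ Q<K, forward
Step 1:
                    L           A
  init        0.03312      0.3453
  Δ          -0.02918     0.04377
  eq          0.00394      0.3891
  solve Keq expr → x = 0.01459; check Q = 3793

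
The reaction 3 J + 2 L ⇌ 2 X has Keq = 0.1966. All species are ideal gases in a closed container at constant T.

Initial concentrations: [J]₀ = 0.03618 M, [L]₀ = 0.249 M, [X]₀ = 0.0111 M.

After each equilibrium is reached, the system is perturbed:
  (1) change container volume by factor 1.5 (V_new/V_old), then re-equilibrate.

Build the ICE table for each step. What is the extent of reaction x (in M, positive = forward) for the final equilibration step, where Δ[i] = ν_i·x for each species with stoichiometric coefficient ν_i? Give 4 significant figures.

Q₀ = 41.96 vs Keq = 0.1966 ⇒ Q>K, reverse
Step 1:
                   J          L          X
  init       0.03618      0.249     0.0111
  Δ          0.01468   0.009784  -0.009784
  eq         0.05086     0.2588   0.001316
  solve Keq expr → x = -0.004892; check Q = 0.1966
Then change container volume by factor 1.5 (V_new/V_old).
Step 2:
                   J          L          X
  init        0.0339     0.1725 8.7731e-04
  Δ       5.7955e-04 3.8637e-04 -3.8637e-04
  eq         0.03448     0.1729 4.9094e-04
  solve Keq expr → x = -1.9318e-04; check Q = 0.1966

x = -1.9318e-04 M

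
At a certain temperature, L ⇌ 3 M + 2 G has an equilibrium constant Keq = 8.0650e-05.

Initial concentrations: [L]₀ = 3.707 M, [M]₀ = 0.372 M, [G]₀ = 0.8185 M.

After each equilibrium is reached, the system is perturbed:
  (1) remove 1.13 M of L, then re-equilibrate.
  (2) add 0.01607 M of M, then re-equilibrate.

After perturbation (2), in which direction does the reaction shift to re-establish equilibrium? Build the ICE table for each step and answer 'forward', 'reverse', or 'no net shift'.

Direction: reverse

Q₀ = 0.009303 vs Keq = 8.0650e-05 ⇒ Q>K, reverse
Step 1:
                   L          M          G
  I            3.707      0.372     0.8185
  C          0.09347    -0.2804    -0.1869
  E              3.8    0.09159     0.6316
  solve Keq expr → x = -0.09347; check Q = 8.0650e-05
Then remove 1.13 M of L.
Step 2:
                   L          M          G
  I             2.67    0.09159     0.6316
  C         0.003193  -0.009578  -0.006385
  E            2.674    0.08202     0.6252
  solve Keq expr → x = -0.003193; check Q = 8.0650e-05
Then add 0.01607 M of M.
Step 3:
                   L          M          G
  I            2.674    0.09809     0.6252
  C         0.005041   -0.01512   -0.01008
  E            2.679    0.08296     0.6151
  solve Keq expr → x = -0.005041; check Q = 8.0650e-05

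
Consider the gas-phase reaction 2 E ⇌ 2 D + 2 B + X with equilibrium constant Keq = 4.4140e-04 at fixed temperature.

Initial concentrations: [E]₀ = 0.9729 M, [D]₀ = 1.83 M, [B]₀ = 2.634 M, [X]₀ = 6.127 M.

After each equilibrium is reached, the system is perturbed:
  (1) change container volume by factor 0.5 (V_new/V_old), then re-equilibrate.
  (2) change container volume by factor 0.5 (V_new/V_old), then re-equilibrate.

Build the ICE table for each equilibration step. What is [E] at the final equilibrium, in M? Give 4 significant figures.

Q₀ = 150.4 vs Keq = 4.4140e-04 ⇒ Q>K, reverse
Step 1:
                  E         D         B         X
  Initial    0.9729      1.83     2.634     6.127
  Change      1.799    -1.799    -1.799   -0.8997
  Equil       2.772   0.03053    0.8345     5.227
  solve Keq expr → x = -0.8997; check Q = 4.4140e-04
Then change container volume by factor 0.5 (V_new/V_old).
Step 2:
                  E         D         B         X
  Initial     5.545   0.06105     1.669     10.45
  Change    0.03878  -0.03878  -0.03878  -0.01939
  Equil       5.584   0.02227      1.63     10.44
  solve Keq expr → x = -0.01939; check Q = 4.4140e-04
Then change container volume by factor 0.5 (V_new/V_old).
Step 3:
                  E         D         B         X
  Initial     11.17   0.04455     3.261     20.87
  Change    0.02861  -0.02861  -0.02861  -0.01431
  Equil        11.2   0.01594     3.232     20.86
  solve Keq expr → x = -0.01431; check Q = 4.4140e-04

[E]_eq = 11.2 M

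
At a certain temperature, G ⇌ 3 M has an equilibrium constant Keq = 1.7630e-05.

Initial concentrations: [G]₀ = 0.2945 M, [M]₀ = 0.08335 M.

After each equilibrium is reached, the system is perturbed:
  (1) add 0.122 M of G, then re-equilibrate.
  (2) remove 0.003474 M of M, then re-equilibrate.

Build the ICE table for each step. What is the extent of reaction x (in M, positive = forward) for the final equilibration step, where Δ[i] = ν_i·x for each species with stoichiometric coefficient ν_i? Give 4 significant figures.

Q₀ = 0.001966 vs Keq = 1.7630e-05 ⇒ Q>K, reverse
Step 1:
                    G           M
  init         0.2945     0.08335
  Δ           0.02187    -0.06562
  eq           0.3164     0.01773
  solve Keq expr → x = -0.02187; check Q = 1.7630e-05
Then add 0.122 M of G.
Step 2:
                    G           M
  init         0.4384     0.01773
  Δ       -6.7552e-04    0.002027
  eq           0.4377     0.01976
  solve Keq expr → x = 6.7552e-04; check Q = 1.7630e-05
Then remove 0.003474 M of M.
Step 3:
                    G           M
  init         0.4377     0.01629
  Δ         -0.001152    0.003457
  eq           0.4365     0.01974
  solve Keq expr → x = 0.001152; check Q = 1.7630e-05

x = 0.001152 M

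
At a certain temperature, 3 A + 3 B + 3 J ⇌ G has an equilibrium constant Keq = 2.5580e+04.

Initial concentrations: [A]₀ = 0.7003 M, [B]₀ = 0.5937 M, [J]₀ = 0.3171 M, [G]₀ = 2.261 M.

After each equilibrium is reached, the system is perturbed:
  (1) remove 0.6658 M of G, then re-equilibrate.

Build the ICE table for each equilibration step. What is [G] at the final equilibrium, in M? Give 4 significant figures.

Q₀ = 986.6 vs Keq = 2.5580e+04 ⇒ Q<K, forward
Step 1:
                    A           B           J           G
  init         0.7003      0.5937      0.3171       2.261
  Δ           -0.1404     -0.1404     -0.1404      0.0468
  eq           0.5599      0.4533      0.1767       2.308
  solve Keq expr → x = 0.0468; check Q = 2.5580e+04
Then remove 0.6658 M of G.
Step 2:
                    A           B           J           G
  init         0.5599      0.4533      0.1767       1.642
  Δ           -0.0114     -0.0114     -0.0114    0.003799
  eq           0.5485      0.4419      0.1653       1.646
  solve Keq expr → x = 0.003799; check Q = 2.5580e+04

[G]_eq = 1.646 M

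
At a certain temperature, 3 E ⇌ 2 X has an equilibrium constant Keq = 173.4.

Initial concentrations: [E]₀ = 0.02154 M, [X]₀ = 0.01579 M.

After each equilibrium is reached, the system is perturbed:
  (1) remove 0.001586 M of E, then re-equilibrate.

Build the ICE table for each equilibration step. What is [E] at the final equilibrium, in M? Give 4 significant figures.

[E]_eq = 0.01331 M

Q₀ = 24.95 vs Keq = 173.4 ⇒ Q<K, forward
Step 1:
                   E          X
  I          0.02154    0.01579
  C        -0.007873   0.005249
  E          0.01367    0.02104
  solve Keq expr → x = 0.002624; check Q = 173.4
Then remove 0.001586 M of E.
Step 2:
                   E          X
  I          0.01208    0.02104
  C         0.001229 -8.1925e-04
  E          0.01331    0.02022
  solve Keq expr → x = -4.0962e-04; check Q = 173.4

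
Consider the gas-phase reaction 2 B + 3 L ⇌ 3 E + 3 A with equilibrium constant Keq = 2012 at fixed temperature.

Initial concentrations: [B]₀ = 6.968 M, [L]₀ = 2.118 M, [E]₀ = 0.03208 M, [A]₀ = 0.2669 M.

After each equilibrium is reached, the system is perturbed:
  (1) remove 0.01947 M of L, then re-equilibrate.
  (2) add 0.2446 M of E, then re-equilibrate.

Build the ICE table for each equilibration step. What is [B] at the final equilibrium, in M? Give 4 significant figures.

[B]_eq = 5.653 M

Q₀ = 1.3607e-09 vs Keq = 2012 ⇒ Q<K, forward
Step 1:
                    B           L           E           A
  init          6.968       2.118     0.03208      0.2669
  Δ            -1.335      -2.002       2.002       2.002
  eq            5.633      0.1155       2.035       2.269
  solve Keq expr → x = 0.6675; check Q = 2012
Then remove 0.01947 M of L.
Step 2:
                    B           L           E           A
  init          5.633     0.09605       2.035       2.269
  Δ           0.01163     0.01744    -0.01744    -0.01744
  eq            5.645      0.1135       2.017       2.252
  solve Keq expr → x = -0.005814; check Q = 2012
Then add 0.2446 M of E.
Step 3:
                    B           L           E           A
  init          5.645      0.1135       2.262       2.252
  Δ          0.008175     0.01226    -0.01226    -0.01226
  eq            5.653      0.1258       2.249        2.24
  solve Keq expr → x = -0.004087; check Q = 2012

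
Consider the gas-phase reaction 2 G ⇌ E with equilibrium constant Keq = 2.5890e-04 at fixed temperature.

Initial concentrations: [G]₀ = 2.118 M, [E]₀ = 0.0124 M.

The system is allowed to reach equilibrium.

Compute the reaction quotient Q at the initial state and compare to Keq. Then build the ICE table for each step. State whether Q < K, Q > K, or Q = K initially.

Q₀ = 0.002764 vs Keq = 2.5890e-04 ⇒ Q>K, reverse
Step 1:
                   G          E
  init         2.118     0.0124
  Δ          0.02243   -0.01121
  eq            2.14   0.001186
  solve Keq expr → x = -0.01121; check Q = 2.5890e-04

Q₀ = 0.002764; Q > K (proceeds reverse)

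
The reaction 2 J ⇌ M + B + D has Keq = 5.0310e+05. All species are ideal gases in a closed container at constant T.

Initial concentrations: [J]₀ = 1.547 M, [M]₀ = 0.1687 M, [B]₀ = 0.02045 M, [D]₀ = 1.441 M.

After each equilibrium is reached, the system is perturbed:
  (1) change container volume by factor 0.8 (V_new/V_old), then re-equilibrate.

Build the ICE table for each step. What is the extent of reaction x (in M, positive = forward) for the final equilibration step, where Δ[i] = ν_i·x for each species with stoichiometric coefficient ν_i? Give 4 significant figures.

x = -1.3351e-04 M

Q₀ = 0.002077 vs Keq = 5.0310e+05 ⇒ Q<K, forward
Step 1:
                  J         M         B         D
  I           1.547    0.1687   0.02045     1.441
  C          -1.545    0.7726    0.7726    0.7726
  E        0.001812    0.9413     0.793     2.214
  solve Keq expr → x = 0.7726; check Q = 5.0310e+05
Then change container volume by factor 0.8 (V_new/V_old).
Step 2:
                  J         M         B         D
  I        0.002265     1.177    0.9913     2.767
  C       2.6702e-04 -1.3351e-04 -1.3351e-04 -1.3351e-04
  E        0.002532     1.176    0.9912     2.767
  solve Keq expr → x = -1.3351e-04; check Q = 5.0310e+05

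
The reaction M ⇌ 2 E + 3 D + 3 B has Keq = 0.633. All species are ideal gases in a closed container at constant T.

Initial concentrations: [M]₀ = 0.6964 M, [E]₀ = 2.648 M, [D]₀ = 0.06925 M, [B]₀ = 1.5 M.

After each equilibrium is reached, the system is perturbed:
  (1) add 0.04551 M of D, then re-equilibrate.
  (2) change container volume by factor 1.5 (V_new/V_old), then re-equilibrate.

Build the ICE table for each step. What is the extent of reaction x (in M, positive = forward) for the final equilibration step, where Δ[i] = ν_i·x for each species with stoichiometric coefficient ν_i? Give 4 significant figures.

x = 0.05517 M

Q₀ = 0.01129 vs Keq = 0.633 ⇒ Q<K, forward
Step 1:
                    M           E           D           B
  Initial      0.6964       2.648     0.06925         1.5
  Change     -0.05277      0.1055      0.1583      0.1583
  Equil        0.6436       2.754      0.2276       1.658
  solve Keq expr → x = 0.05277; check Q = 0.633
Then add 0.04551 M of D.
Step 2:
                    M           E           D           B
  Initial      0.6436       2.754      0.2731       1.658
  Change      0.01245     -0.0249    -0.03735    -0.03735
  Equil        0.6561       2.729      0.2357       1.621
  solve Keq expr → x = -0.01245; check Q = 0.633
Then change container volume by factor 1.5 (V_new/V_old).
Step 3:
                    M           E           D           B
  Initial      0.4374       1.819      0.1571       1.081
  Change     -0.05517      0.1103      0.1655      0.1655
  Equil        0.3822       1.929      0.3226       1.246
  solve Keq expr → x = 0.05517; check Q = 0.633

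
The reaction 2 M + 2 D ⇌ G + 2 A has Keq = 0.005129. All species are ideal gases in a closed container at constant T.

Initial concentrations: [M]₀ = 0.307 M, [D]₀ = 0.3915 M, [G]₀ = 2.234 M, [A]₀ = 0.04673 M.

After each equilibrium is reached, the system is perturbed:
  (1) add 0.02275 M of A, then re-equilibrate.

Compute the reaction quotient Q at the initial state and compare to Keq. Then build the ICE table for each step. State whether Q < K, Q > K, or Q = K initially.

Q₀ = 0.3377 vs Keq = 0.005129 ⇒ Q>K, reverse
Step 1:
                    M           D           G           A
  I             0.307      0.3915       2.234     0.04673
  C           0.03954     0.03954    -0.01977    -0.03954
  E            0.3465       0.431       2.214    0.007189
  solve Keq expr → x = -0.01977; check Q = 0.005129
Then add 0.02275 M of A.
Step 2:
                    M           D           G           A
  I            0.3465       0.431       2.214     0.02994
  C           0.02189     0.02189    -0.01094    -0.02189
  E            0.3684      0.4529       2.203    0.008051
  solve Keq expr → x = -0.01094; check Q = 0.005129

Q₀ = 0.3377; Q > K (proceeds reverse)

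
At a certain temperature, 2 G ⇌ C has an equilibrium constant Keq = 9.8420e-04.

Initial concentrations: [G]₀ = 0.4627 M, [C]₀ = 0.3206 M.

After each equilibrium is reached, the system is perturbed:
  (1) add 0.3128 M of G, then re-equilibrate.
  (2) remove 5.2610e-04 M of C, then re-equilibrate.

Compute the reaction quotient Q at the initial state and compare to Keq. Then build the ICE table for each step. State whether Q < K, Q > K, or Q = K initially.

Q₀ = 1.497 vs Keq = 9.8420e-04 ⇒ Q>K, reverse
Step 1:
                   G          C
  I           0.4627     0.3206
  C           0.6388    -0.3194
  E            1.102   0.001194
  solve Keq expr → x = -0.3194; check Q = 9.8420e-04
Then add 0.3128 M of G.
Step 2:
                   G          C
  I            1.414   0.001194
  C         -0.00154 7.7023e-04
  E            1.413   0.001964
  solve Keq expr → x = 7.7023e-04; check Q = 9.8420e-04
Then remove 5.2610e-04 M of C.
Step 3:
                   G          C
  I            1.413   0.001438
  C        -0.001046 5.2319e-04
  E            1.412   0.001961
  solve Keq expr → x = 5.2319e-04; check Q = 9.8420e-04

Q₀ = 1.497; Q > K (proceeds reverse)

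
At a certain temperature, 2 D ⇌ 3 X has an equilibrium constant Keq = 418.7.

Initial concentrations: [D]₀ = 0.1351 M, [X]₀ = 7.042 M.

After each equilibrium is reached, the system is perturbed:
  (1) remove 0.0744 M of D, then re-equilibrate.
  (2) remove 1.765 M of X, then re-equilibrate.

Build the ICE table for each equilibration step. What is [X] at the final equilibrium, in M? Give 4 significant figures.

[X]_eq = 4.636 M

Q₀ = 1.9133e+04 vs Keq = 418.7 ⇒ Q>K, reverse
Step 1:
                   D          X
  init        0.1351      7.042
  Δ           0.6069    -0.9104
  eq           0.742      6.132
  solve Keq expr → x = -0.3035; check Q = 418.7
Then remove 0.0744 M of D.
Step 2:
                   D          X
  init        0.6676      6.132
  Δ          0.05852   -0.08778
  eq          0.7261      6.044
  solve Keq expr → x = -0.02926; check Q = 418.7
Then remove 1.765 M of X.
Step 3:
                   D          X
  init        0.7261      4.279
  Δ          -0.2383     0.3574
  eq          0.4879      4.636
  solve Keq expr → x = 0.1191; check Q = 418.7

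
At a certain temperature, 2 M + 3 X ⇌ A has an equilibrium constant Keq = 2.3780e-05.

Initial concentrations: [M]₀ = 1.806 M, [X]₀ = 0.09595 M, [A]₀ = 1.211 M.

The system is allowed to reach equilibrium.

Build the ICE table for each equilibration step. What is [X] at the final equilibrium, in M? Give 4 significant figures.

Q₀ = 420.3 vs Keq = 2.3780e-05 ⇒ Q>K, reverse
Step 1:
                   M          X          A
  init         1.806    0.09595      1.211
  Δ            2.381      3.571      -1.19
  eq           4.187      3.667    0.02056
  solve Keq expr → x = -1.19; check Q = 2.3780e-05

[X]_eq = 3.667 M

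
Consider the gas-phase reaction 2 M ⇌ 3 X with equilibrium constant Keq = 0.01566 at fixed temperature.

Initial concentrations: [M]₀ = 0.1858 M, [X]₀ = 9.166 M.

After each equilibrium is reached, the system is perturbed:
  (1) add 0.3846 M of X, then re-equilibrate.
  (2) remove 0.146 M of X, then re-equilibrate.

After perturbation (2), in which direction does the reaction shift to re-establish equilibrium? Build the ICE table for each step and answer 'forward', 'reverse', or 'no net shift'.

Direction: forward

Q₀ = 2.2307e+04 vs Keq = 0.01566 ⇒ Q>K, reverse
Step 1:
                  M         X
  I          0.1858     9.166
  C           5.575    -8.362
  E            5.76     0.804
  solve Keq expr → x = -2.787; check Q = 0.01566
Then add 0.3846 M of X.
Step 2:
                  M         X
  I            5.76     1.189
  C          0.2415   -0.3623
  E           6.002    0.8263
  solve Keq expr → x = -0.1208; check Q = 0.01566
Then remove 0.146 M of X.
Step 3:
                  M         X
  I           6.002    0.6803
  C        -0.09171    0.1376
  E            5.91    0.8178
  solve Keq expr → x = 0.04585; check Q = 0.01566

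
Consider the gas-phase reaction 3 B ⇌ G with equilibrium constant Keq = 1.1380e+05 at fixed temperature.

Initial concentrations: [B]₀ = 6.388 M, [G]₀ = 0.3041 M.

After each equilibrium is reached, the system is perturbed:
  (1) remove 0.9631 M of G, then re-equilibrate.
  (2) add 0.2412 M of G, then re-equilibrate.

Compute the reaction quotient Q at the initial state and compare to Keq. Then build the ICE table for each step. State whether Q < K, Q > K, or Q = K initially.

Q₀ = 0.001167; Q < K (proceeds forward)

Q₀ = 0.001167 vs Keq = 1.1380e+05 ⇒ Q<K, forward
Step 1:
                    B           G
  Initial       6.388      0.3041
  Change        -6.36        2.12
  Equil       0.02772       2.424
  solve Keq expr → x = 2.12; check Q = 1.1380e+05
Then remove 0.9631 M of G.
Step 2:
                    B           G
  Initial     0.02772       1.461
  Change    -0.004297    0.001432
  Equil       0.02342       1.463
  solve Keq expr → x = 0.001432; check Q = 1.1380e+05
Then add 0.2412 M of G.
Step 3:
                    B           G
  Initial     0.02342       1.704
  Change     0.001221 -4.0692e-04
  Equil       0.02464       1.703
  solve Keq expr → x = -4.0692e-04; check Q = 1.1380e+05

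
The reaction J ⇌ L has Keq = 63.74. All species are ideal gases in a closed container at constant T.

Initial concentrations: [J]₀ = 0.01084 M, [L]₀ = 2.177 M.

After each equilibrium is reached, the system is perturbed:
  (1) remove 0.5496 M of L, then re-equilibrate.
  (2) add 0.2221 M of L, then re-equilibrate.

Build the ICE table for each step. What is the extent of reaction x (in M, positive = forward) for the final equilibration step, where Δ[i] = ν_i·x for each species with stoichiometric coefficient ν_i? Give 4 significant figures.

Q₀ = 200.8 vs Keq = 63.74 ⇒ Q>K, reverse
Step 1:
                    J           L
  init        0.01084       2.177
  Δ           0.02295    -0.02295
  eq          0.03379       2.154
  solve Keq expr → x = -0.02295; check Q = 63.74
Then remove 0.5496 M of L.
Step 2:
                    J           L
  init        0.03379       1.604
  Δ         -0.008489    0.008489
  eq           0.0253       1.613
  solve Keq expr → x = 0.008489; check Q = 63.74
Then add 0.2221 M of L.
Step 3:
                    J           L
  init         0.0253       1.835
  Δ          0.003431   -0.003431
  eq          0.02874       1.832
  solve Keq expr → x = -0.003431; check Q = 63.74

x = -0.003431 M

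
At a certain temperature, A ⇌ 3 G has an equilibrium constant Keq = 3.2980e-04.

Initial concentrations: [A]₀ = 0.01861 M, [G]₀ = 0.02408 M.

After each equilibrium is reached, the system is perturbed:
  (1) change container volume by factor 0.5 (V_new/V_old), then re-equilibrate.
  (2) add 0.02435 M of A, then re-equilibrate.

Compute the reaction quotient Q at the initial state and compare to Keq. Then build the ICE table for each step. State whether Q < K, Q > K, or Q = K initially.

Q₀ = 7.5028e-04; Q > K (proceeds reverse)

Q₀ = 7.5028e-04 vs Keq = 3.2980e-04 ⇒ Q>K, reverse
Step 1:
                   A          G
  Initial    0.01861    0.02408
  Change    0.001739  -0.005218
  Equil      0.02035    0.01886
  solve Keq expr → x = -0.001739; check Q = 3.2980e-04
Then change container volume by factor 0.5 (V_new/V_old).
Step 2:
                   A          G
  Initial     0.0407    0.03772
  Change    0.004379   -0.01314
  Equil      0.04508    0.02459
  solve Keq expr → x = -0.004379; check Q = 3.2980e-04
Then add 0.02435 M of A.
Step 3:
                   A          G
  Initial    0.06943    0.02459
  Change   -0.001214   0.003641
  Equil      0.06821    0.02823
  solve Keq expr → x = 0.001214; check Q = 3.2980e-04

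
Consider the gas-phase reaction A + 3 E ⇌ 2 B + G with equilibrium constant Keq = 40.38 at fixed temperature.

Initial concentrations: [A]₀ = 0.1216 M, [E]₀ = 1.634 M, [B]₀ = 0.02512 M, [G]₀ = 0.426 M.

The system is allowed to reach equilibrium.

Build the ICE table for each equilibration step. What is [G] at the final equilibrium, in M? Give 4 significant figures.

Q₀ = 5.0671e-04 vs Keq = 40.38 ⇒ Q<K, forward
Step 1:
                    A           E           B           G
  init         0.1216       1.634     0.02512       0.426
  Δ           -0.1211     -0.3634      0.2423      0.1211
  eq       4.7220e-04       1.271      0.2674      0.5471
  solve Keq expr → x = 0.1211; check Q = 40.38

[G]_eq = 0.5471 M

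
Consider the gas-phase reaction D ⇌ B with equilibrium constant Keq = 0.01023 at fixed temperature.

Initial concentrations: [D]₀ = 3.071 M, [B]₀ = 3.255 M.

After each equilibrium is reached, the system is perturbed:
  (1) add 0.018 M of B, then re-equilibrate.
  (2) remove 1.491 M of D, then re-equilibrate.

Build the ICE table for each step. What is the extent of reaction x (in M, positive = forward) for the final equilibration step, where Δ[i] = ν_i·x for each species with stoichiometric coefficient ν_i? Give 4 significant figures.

Q₀ = 1.06 vs Keq = 0.01023 ⇒ Q>K, reverse
Step 1:
                    D           B
  I             3.071       3.255
  C             3.191      -3.191
  E             6.262     0.06406
  solve Keq expr → x = -3.191; check Q = 0.01023
Then add 0.018 M of B.
Step 2:
                    D           B
  I             6.262     0.08206
  C           0.01782    -0.01782
  E              6.28     0.06424
  solve Keq expr → x = -0.01782; check Q = 0.01023
Then remove 1.491 M of D.
Step 3:
                    D           B
  I             4.789     0.06424
  C            0.0151     -0.0151
  E             4.804     0.04914
  solve Keq expr → x = -0.0151; check Q = 0.01023

x = -0.0151 M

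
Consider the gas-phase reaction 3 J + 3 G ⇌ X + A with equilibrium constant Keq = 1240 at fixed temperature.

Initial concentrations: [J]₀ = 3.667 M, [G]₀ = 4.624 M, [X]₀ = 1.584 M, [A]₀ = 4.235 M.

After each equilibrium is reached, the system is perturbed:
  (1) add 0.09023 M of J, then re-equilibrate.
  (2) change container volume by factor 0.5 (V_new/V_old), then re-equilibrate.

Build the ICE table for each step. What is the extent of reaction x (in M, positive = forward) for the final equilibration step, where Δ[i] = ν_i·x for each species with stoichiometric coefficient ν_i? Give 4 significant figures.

x = 0.07818 M

Q₀ = 0.001376 vs Keq = 1240 ⇒ Q<K, forward
Step 1:
                  J         G         X         A
  init        3.667     4.624     1.584     4.235
  Δ          -3.469    -3.469     1.156     1.156
  eq         0.1978     1.155      2.74     5.391
  solve Keq expr → x = 1.156; check Q = 1240
Then add 0.09023 M of J.
Step 2:
                  J         G         X         A
  init        0.288     1.155      2.74     5.391
  Δ        -0.07543  -0.07543   0.02514   0.02514
  eq         0.2126     1.079     2.766     5.417
  solve Keq expr → x = 0.02514; check Q = 1240
Then change container volume by factor 0.5 (V_new/V_old).
Step 3:
                  J         G         X         A
  init       0.4252     2.159     5.531     10.83
  Δ         -0.2345   -0.2345   0.07818   0.07818
  eq         0.1906     1.924     5.609     10.91
  solve Keq expr → x = 0.07818; check Q = 1240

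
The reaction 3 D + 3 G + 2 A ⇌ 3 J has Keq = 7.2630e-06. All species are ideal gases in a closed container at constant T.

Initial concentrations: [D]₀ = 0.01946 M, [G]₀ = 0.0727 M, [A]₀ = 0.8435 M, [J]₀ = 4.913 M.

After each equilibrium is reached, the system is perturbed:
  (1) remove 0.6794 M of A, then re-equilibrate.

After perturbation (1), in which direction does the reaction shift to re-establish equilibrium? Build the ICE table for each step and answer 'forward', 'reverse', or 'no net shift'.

Direction: reverse

Q₀ = 5.8862e+10 vs Keq = 7.2630e-06 ⇒ Q>K, reverse
Step 1:
                   D          G          A          J
  init       0.01946     0.0727     0.8435      4.913
  Δ            4.123      4.123      2.749     -4.123
  eq           4.143      4.196      3.592     0.7896
  solve Keq expr → x = -1.374; check Q = 7.2630e-06
Then remove 0.6794 M of A.
Step 2:
                   D          G          A          J
  init         4.143      4.196      2.913     0.7896
  Δ          0.07151    0.07151    0.04767   -0.07151
  eq           4.214      4.268      2.961     0.7181
  solve Keq expr → x = -0.02384; check Q = 7.2630e-06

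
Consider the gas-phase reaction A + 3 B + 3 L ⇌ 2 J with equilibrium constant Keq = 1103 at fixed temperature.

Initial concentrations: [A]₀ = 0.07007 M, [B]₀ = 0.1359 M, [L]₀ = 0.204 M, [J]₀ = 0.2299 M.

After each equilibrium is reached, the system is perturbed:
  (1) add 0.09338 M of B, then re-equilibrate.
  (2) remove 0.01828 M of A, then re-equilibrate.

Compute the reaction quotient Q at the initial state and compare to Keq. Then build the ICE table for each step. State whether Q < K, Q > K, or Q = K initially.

Q₀ = 3.5399e+04 vs Keq = 1103 ⇒ Q>K, reverse
Step 1:
                  A         B         L         J
  init      0.07007    0.1359     0.204    0.2299
  Δ         0.02891   0.08674   0.08674  -0.05783
  eq        0.09898    0.2226    0.2907    0.1721
  solve Keq expr → x = -0.02891; check Q = 1103
Then add 0.09338 M of B.
Step 2:
                  A         B         L         J
  init      0.09898     0.316    0.2907    0.1721
  Δ          -0.011    -0.033    -0.033     0.022
  eq        0.08798     0.283    0.2577    0.1941
  solve Keq expr → x = 0.011; check Q = 1103
Then remove 0.01828 M of A.
Step 3:
                  A         B         L         J
  init       0.0697     0.283    0.2577    0.1941
  Δ        0.002309  0.006928  0.006928 -0.004619
  eq        0.07201    0.2899    0.2647    0.1895
  solve Keq expr → x = -0.002309; check Q = 1103

Q₀ = 3.5399e+04; Q > K (proceeds reverse)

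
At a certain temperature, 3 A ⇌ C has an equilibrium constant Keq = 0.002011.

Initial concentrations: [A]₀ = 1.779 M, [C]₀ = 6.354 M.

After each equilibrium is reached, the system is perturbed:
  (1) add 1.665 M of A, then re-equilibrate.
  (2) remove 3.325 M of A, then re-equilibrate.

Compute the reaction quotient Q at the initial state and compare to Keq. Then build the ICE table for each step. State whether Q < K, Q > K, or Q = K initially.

Q₀ = 1.129; Q > K (proceeds reverse)

Q₀ = 1.129 vs Keq = 0.002011 ⇒ Q>K, reverse
Step 1:
                   A          C
  init         1.779      6.354
  Δ             9.77     -3.257
  eq           11.55      3.097
  solve Keq expr → x = -3.257; check Q = 0.002011
Then add 1.665 M of A.
Step 2:
                   A          C
  init         13.21      3.097
  Δ           -1.191     0.3971
  eq           12.02      3.495
  solve Keq expr → x = 0.3971; check Q = 0.002011
Then remove 3.325 M of A.
Step 3:
                   A          C
  init         8.697      3.495
  Δ             2.35    -0.7833
  eq           11.05      2.711
  solve Keq expr → x = -0.7833; check Q = 0.002011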